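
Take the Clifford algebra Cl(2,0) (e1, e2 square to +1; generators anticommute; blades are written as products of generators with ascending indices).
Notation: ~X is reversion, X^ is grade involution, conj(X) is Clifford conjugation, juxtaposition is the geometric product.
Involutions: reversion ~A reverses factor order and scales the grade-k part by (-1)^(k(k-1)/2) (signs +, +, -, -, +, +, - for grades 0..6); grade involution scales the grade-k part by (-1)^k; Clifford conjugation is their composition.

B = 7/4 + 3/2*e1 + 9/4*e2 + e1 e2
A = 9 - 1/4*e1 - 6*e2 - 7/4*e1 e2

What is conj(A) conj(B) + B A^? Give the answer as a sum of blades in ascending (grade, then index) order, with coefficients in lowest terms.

first term: 29/8 - 11*e1 - 59/8*e2 + 5/2*e1 e2
second term: 251/8 + 191/8*e1 + 223/8*e2 + 115/8*e1 e2
Answer: 35 + 103/8*e1 + 41/2*e2 + 135/8*e1 e2


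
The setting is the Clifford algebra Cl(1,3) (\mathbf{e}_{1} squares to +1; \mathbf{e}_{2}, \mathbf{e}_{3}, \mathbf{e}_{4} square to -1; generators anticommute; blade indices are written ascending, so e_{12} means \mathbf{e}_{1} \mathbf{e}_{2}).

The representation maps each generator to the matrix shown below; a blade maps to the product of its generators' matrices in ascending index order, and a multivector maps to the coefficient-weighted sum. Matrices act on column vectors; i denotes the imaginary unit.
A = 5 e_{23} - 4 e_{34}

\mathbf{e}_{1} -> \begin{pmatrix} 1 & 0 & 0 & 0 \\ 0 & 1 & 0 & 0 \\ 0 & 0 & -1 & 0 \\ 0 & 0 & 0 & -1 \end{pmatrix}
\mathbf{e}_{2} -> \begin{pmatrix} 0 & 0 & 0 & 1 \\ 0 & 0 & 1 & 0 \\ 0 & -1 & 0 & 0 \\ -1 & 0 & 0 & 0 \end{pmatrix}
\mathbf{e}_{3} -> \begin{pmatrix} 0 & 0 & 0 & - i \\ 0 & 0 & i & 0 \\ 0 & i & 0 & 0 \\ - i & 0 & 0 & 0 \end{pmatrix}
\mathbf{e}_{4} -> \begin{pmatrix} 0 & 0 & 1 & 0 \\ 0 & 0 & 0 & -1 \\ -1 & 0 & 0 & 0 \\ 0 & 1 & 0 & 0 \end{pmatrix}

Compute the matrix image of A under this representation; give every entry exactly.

Bivector images (products of the table entries): rho(e_{23}) = rho(\mathbf{e}_{2})rho(\mathbf{e}_{3}) = \begin{pmatrix} - i & 0 & 0 & 0 \\ 0 & i & 0 & 0 \\ 0 & 0 & - i & 0 \\ 0 & 0 & 0 & i \end{pmatrix}; rho(e_{34}) = rho(\mathbf{e}_{3})rho(\mathbf{e}_{4}) = \begin{pmatrix} 0 & - i & 0 & 0 \\ - i & 0 & 0 & 0 \\ 0 & 0 & 0 & - i \\ 0 & 0 & - i & 0 \end{pmatrix}.
M = (5)*rho(e_{23}) + (-4)*rho(e_{34}), summed entrywise:
Answer: \begin{pmatrix} - 5 i & 4 i & 0 & 0 \\ 4 i & 5 i & 0 & 0 \\ 0 & 0 & - 5 i & 4 i \\ 0 & 0 & 4 i & 5 i \end{pmatrix}


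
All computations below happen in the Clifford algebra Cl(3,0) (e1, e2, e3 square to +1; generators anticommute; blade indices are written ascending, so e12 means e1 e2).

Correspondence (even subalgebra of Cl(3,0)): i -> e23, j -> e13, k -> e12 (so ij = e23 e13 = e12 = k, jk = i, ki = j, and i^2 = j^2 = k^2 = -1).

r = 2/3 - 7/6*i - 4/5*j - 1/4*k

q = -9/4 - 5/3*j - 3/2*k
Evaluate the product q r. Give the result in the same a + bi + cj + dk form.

In blades: q = -9/4 - 3/2*e12 - 5/3*e13, r = 2/3 - 1/4*e12 - 4/5*e13 - 7/6*e23.
Distribute q over r term by term (generator squares from the signature, products reordered to ascending indices): (-9/4)*r = -3/2 + 9/16*e12 + 9/5*e13 + 21/8*e23; (-3/2*e12)*r = -3/8 - e12 + 7/4*e13 - 6/5*e23; (-5/3*e13)*r = -4/3 - 35/18*e12 - 10/9*e13 + 5/12*e23.
Sum: -77/24 - 343/144*e12 + 439/180*e13 + 221/120*e23; translating back through the correspondence:
Answer: -77/24 + 221/120*i + 439/180*j - 343/144*k


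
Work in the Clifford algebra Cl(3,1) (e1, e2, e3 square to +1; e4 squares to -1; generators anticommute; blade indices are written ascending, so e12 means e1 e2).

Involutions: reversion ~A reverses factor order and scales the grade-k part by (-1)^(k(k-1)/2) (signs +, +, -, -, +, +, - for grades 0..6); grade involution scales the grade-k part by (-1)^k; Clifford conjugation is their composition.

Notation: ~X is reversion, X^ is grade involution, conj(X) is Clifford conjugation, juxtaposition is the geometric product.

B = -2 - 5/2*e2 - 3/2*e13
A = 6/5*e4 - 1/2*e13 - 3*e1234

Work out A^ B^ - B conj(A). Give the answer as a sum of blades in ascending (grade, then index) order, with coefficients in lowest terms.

first term: -3/4 + 12/5*e4 + e13 + 15/2*e24 + 5/4*e123 - 57/10*e134 + 6*e1234
second term: 3/4 + 12/5*e4 - e13 + 15/2*e24 + 5/4*e123 - 57/10*e134 + 6*e1234
Answer: -3/2 + 2*e13


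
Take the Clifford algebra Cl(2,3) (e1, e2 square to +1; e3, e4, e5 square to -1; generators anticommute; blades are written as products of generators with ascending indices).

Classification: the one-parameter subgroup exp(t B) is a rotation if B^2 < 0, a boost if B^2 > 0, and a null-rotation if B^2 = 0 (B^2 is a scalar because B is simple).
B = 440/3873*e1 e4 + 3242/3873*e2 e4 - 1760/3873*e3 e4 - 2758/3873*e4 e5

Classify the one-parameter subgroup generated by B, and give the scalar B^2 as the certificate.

B^2 term by term: the squares give (440/3873)^2*(e1 e4)^2 + (3242/3873)^2*(e2 e4)^2 + (-1760/3873)^2*(e3 e4)^2 + (-2758/3873)^2*(e4 e5)^2 = 193600/15000129*(+1) + 10510564/15000129*(+1) + 3097600/15000129*(-1) + 7606564/15000129*(-1) = 0 (each basis 2-blade squares to minus the product of its generators' squares); cross terms between blades sharing an index anticommute and cancel. So B^2 = 0.
Answer: null-rotation, certificate B^2 = 0. One invariant decides it: the square 0 survives every conjugation, and its sign is exactly the classification.


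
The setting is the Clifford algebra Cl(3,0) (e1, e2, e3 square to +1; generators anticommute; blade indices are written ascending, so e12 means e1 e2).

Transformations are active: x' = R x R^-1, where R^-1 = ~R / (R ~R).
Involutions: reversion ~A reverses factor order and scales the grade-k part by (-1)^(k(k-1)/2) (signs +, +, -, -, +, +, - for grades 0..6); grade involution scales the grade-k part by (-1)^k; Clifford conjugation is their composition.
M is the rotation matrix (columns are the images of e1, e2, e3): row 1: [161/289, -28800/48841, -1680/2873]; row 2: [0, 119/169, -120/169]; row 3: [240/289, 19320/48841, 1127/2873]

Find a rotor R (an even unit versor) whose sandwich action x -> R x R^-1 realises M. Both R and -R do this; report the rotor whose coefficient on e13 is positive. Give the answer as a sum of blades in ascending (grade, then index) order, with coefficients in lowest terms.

Method: write R = a + b12*e12 + b13*e13 + b23*e23 with a^2 + b12^2 + b13^2 + b23^2 = 1 (so R^-1 = ~R). Expanding the columns R e_j ~R gives tr M = 4a^2 - 1 and, from the antisymmetric part, M21 - M12 = -4a*b12, M13 - M31 = 4a*b13, M32 - M23 = -4a*b23.
Here tr M = 80759/48841, so a^2 = (1 + tr M)/4 = 32400/48841 and a = ±180/221. Taking a = 180/221: M21 - M12 = 28800/48841, M13 - M31 = -69120/48841, M32 - M23 = 54000/48841, giving b12 = -40/221, b13 = -96/221, b23 = -75/221, i.e. R = 180/221 - 40/221*e12 - 96/221*e13 - 75/221*e23.
Its e13 coefficient is negative, so report the other preimage -R.
Answer: -180/221 + 40/221*e12 + 96/221*e13 + 75/221*e23. Why the constraint matters: R and -R act identically through the sandwich — M has trace 80759/48841 either way — so only the sign condition on e13 picks one of the two preimages.


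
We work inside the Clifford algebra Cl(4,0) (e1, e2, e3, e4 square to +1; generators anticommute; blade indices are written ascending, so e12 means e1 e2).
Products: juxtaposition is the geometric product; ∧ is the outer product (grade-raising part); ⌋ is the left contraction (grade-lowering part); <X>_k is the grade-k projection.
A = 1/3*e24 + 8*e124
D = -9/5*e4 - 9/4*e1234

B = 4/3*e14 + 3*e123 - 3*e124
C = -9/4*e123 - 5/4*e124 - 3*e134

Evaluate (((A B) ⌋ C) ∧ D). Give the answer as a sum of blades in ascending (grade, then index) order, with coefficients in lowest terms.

step 1: 24 + e1 + 32/3*e2 + 4/9*e12 + 24*e34 + e134
step 2: 3 + 72*e1 + e3 + 5/9*e4 + 24*e13 + 40/3*e14 - 9/4*e23 - 5/4*e24 - 3*e34 - 54*e123 - 30*e124 - 72*e134
step 3: -27/5*e4 - 648/5*e14 - 9/5*e34 - 216/5*e134 + 81/20*e234 + 1809/20*e1234
Answer: -27/5*e4 - 648/5*e14 - 9/5*e34 - 216/5*e134 + 81/20*e234 + 1809/20*e1234


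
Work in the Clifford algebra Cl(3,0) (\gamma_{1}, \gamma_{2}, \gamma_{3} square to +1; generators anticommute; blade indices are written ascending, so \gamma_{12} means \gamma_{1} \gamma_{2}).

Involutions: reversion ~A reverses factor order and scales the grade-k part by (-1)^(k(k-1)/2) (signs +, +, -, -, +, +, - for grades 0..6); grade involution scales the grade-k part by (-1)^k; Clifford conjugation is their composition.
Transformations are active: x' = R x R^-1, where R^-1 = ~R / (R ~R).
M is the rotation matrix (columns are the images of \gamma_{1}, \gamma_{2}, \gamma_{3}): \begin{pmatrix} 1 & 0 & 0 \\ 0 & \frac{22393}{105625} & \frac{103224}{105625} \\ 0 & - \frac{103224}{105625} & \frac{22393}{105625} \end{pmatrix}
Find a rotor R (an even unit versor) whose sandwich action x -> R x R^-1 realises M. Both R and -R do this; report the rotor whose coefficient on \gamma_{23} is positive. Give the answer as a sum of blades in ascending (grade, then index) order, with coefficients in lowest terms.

Method: write R = a + b12*\gamma_{12} + b13*\gamma_{13} + b23*\gamma_{23} with a^2 + b12^2 + b13^2 + b23^2 = 1 (so R^-1 = ~R). Expanding the columns R e_j ~R gives tr M = 4a^2 - 1 and, from the antisymmetric part, M21 - M12 = -4a*b12, M13 - M31 = 4a*b13, M32 - M23 = -4a*b23.
Here tr M = \frac{150411}{105625}, so a^2 = (1 + tr M)/4 = \frac{64009}{105625} and a = ±\frac{253}{325}. Taking a = \frac{253}{325}: M21 - M12 = 0, M13 - M31 = 0, M32 - M23 = -\frac{206448}{105625}, giving b12 = 0, b13 = 0, b23 = \frac{204}{325}, i.e. R = \frac{253}{325} + \frac{204}{325} \gamma_{23}.
Its \gamma_{23} coefficient is already positive.
Answer: \frac{253}{325} + \frac{204}{325} \gamma_{23}. Sheet selection: the two-to-one cover makes ±R indistinguishable at the matrix level (trace \frac{150411}{105625}), so uniqueness comes from the required sign on \gamma_{23}.


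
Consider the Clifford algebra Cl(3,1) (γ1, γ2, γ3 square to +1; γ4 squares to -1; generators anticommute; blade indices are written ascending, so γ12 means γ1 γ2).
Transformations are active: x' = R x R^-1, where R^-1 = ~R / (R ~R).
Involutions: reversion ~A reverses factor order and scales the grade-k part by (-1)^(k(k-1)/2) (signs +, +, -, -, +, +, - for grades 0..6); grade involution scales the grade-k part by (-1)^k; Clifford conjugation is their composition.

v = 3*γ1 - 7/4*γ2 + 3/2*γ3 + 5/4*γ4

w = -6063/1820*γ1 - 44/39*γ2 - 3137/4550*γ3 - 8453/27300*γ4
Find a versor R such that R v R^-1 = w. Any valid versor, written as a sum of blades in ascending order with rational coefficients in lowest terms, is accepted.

Construction: equal norms (both 51/4) license R = v + w = -603/1820*γ1 - 449/156*γ2 + 1844/2275*γ3 + 6418/6825*γ4 — nothing changes along that direction, while (v - w)/2 changes sign, so v maps onto w.
Answer: -603/1820*γ1 - 449/156*γ2 + 1844/2275*γ3 + 6418/6825*γ4


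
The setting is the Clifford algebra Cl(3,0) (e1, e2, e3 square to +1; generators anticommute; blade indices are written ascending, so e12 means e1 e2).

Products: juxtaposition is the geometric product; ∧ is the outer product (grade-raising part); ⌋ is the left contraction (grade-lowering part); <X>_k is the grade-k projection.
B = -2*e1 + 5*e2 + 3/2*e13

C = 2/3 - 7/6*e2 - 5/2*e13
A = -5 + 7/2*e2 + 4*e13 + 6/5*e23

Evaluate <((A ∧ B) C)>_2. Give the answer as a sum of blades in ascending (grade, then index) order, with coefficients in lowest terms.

step 1: 10*e1 - 25*e2 + 7*e12 - 15/2*e13 - 553/20*e123
step 2: 125/12 - 3/2*e1 + 1259/24*e2 - 25*e3 - 7*e12 - 4471/120*e13 + 35/2*e23 - 5381/60*e123
step 3: -7*e12 - 4471/120*e13 + 35/2*e23
Answer: -7*e12 - 4471/120*e13 + 35/2*e23


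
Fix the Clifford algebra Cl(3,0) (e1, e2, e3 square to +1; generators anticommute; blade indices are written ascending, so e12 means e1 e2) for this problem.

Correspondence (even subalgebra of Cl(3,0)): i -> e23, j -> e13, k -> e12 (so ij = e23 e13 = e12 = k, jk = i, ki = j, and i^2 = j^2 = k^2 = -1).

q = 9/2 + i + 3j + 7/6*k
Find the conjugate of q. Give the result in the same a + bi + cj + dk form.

In blades: q = 9/2 + 7/6*e12 + 3*e13 + e23.
Quaternion conjugation is reversion on the even subalgebra: the scalar is fixed and every grade-2 blade flips sign, giving 9/2 - 7/6*e12 - 3*e13 - e23; translating back:
Answer: 9/2 - i - 3j - 7/6*k


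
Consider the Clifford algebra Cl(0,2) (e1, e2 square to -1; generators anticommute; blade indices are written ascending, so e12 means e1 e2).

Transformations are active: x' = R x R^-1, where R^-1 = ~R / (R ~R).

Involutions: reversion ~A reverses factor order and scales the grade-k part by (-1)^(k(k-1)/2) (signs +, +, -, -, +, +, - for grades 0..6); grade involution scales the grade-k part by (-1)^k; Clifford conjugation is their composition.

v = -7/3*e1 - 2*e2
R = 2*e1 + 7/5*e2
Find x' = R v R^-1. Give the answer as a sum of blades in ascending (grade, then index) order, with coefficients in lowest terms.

~R = 2*e1 + 7/5*e2, and R ~R = -149/25, so R^-1 = ~R / (-149/25).
R v = 112/15 - 11/15*e12
Answer: -399/149*e1 - 674/447*e2


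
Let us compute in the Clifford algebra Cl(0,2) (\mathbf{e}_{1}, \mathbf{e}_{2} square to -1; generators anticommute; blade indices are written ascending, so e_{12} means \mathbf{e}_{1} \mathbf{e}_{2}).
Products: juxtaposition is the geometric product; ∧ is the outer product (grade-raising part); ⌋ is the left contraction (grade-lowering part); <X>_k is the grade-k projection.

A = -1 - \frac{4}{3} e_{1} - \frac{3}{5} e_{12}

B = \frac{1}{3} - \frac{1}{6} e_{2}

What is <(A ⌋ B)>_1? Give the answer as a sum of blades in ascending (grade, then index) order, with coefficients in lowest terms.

step 1: -\frac{1}{3} + \frac{1}{6} e_{2}
step 2: \frac{1}{6} e_{2}
Answer: \frac{1}{6} e_{2}


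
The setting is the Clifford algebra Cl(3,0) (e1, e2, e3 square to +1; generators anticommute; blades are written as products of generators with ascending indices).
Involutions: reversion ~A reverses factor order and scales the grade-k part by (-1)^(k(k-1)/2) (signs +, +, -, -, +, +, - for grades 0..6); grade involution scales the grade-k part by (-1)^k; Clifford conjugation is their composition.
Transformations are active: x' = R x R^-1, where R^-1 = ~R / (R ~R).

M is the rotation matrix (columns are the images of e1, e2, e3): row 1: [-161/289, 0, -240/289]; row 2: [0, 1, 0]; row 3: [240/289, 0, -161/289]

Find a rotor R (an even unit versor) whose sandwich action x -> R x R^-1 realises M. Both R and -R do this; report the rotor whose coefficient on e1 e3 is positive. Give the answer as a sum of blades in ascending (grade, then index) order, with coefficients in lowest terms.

Method: write R = a + b12*e1 e2 + b13*e1 e3 + b23*e2 e3 with a^2 + b12^2 + b13^2 + b23^2 = 1 (so R^-1 = ~R). Expanding the columns R e_j ~R gives tr M = 4a^2 - 1 and, from the antisymmetric part, M21 - M12 = -4a*b12, M13 - M31 = 4a*b13, M32 - M23 = -4a*b23.
Here tr M = -33/289, so a^2 = (1 + tr M)/4 = 64/289 and a = ±8/17. Taking a = 8/17: M21 - M12 = 0, M13 - M31 = -480/289, M32 - M23 = 0, giving b12 = 0, b13 = -15/17, b23 = 0, i.e. R = 8/17 - 15/17*e1 e3.
Its e1 e3 coefficient is negative, so report the other preimage -R.
Answer: -8/17 + 15/17*e1 e3. Recall the cover is two-to-one: with M of trace -33/289, both preimages act alike, and the stated e1 e3 sign chooses the sheet.


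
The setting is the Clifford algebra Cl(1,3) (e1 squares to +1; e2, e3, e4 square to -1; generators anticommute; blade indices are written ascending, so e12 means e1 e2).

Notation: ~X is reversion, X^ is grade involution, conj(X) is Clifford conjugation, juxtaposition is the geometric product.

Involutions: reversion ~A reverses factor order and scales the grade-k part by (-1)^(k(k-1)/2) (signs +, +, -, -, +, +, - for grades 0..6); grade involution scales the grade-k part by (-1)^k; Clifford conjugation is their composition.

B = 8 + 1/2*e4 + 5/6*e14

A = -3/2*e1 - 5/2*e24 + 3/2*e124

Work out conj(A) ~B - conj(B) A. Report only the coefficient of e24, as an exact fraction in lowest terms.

first term: 12*e1 - 5/4*e4 + 4/3*e12 + 3/4*e14 + 20*e24 + 12*e124
second term: -12*e1 + 5/2*e2 - 5/4*e4 + 17/6*e12 - 3/4*e14 - 20*e24 + 12*e124
Answer: 40


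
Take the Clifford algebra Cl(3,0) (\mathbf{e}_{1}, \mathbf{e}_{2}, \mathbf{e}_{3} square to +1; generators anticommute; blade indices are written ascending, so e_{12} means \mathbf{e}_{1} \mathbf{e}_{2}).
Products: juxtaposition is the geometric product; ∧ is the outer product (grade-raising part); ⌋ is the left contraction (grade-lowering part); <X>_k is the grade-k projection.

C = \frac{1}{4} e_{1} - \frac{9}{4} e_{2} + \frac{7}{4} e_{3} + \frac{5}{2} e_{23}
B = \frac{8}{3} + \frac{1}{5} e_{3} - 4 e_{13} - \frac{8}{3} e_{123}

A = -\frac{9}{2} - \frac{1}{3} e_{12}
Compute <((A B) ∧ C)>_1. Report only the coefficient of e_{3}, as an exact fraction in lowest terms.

step 1: -12 - \frac{161}{90} e_{3} - \frac{8}{9} e_{12} + 18 e_{13} - \frac{4}{3} e_{23} + \frac{179}{15} e_{123}
step 2: -3 e_{1} + 27 e_{2} - 21 e_{3} + \frac{161}{360} e_{13} - \frac{1361}{40} e_{23} + \frac{695}{18} e_{123}
step 3: -3 e_{1} + 27 e_{2} - 21 e_{3}
Answer: -21


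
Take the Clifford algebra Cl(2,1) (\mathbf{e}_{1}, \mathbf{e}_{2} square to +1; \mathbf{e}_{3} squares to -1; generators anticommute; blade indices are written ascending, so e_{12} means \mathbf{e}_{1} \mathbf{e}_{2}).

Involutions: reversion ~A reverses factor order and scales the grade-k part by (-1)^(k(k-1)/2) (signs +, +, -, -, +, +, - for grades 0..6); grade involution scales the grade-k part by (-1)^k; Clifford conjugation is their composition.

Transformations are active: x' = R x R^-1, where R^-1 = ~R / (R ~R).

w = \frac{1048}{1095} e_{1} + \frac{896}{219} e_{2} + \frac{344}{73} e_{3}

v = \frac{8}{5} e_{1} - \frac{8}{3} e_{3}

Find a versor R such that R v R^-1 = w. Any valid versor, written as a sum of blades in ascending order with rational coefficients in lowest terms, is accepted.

Key observation: q(v) = q(w) = -\frac{1024}{225} (sandwiches preserve the norm), so R = v + w = \frac{560}{219} e_{1} + \frac{896}{219} e_{2} + \frac{448}{219} e_{3} works whenever it is invertible — the component of v along it is kept and (v - w)/2 reverses, sending v to w.
Answer: \frac{560}{219} e_{1} + \frac{896}{219} e_{2} + \frac{448}{219} e_{3}


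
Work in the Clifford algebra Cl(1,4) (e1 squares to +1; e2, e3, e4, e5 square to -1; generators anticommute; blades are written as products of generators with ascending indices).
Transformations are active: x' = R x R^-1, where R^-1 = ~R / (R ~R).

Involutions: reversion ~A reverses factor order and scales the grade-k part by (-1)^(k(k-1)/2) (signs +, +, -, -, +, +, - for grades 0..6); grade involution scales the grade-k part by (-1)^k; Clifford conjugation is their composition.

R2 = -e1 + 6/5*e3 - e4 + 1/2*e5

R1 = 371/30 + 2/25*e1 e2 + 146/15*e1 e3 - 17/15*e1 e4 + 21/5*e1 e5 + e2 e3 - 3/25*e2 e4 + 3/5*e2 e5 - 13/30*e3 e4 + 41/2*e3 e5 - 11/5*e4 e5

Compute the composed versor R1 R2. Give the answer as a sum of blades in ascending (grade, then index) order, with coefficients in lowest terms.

Distribute over the terms of R2 (each basis-blade product reordered to ascending indices, repeated generators contracted through their squares):
R1 (-e1) = -371/30*e1 + 2/25*e2 + 146/15*e3 - 17/15*e4 + 21/5*e5 - e1 e2 e3 + 3/25*e1 e2 e4 - 3/5*e1 e2 e5 + 13/30*e1 e3 e4 - 41/2*e1 e3 e5 + 11/5*e1 e4 e5
R1 (6/5*e3) = -292/25*e1 - 6/5*e2 + 371/25*e3 - 13/25*e4 + 123/5*e5 + 12/125*e1 e2 e3 + 34/25*e1 e3 e4 - 126/25*e1 e3 e5 + 18/125*e2 e3 e4 - 18/25*e2 e3 e5 - 66/25*e3 e4 e5
R1 (-e4) = -17/15*e1 - 3/25*e2 - 13/30*e3 - 371/30*e4 + 11/5*e5 - 2/25*e1 e2 e4 - 146/15*e1 e3 e4 + 21/5*e1 e4 e5 - e2 e3 e4 + 3/5*e2 e4 e5 + 41/2*e3 e4 e5
R1 (1/2*e5) = -21/10*e1 - 3/10*e2 - 41/4*e3 + 11/10*e4 + 371/60*e5 + 1/25*e1 e2 e5 + 73/15*e1 e3 e5 - 17/30*e1 e4 e5 + 1/2*e2 e3 e5 - 3/50*e2 e4 e5 - 13/60*e3 e4 e5
Summing the partial products and collecting blades:
Answer: -682/25*e1 - 77/50*e2 + 1389/100*e3 - 323/25*e4 + 2231/60*e5 - 113/125*e1 e2 e3 + 1/25*e1 e2 e4 - 14/25*e1 e2 e5 - 397/50*e1 e3 e4 - 3101/150*e1 e3 e5 + 35/6*e1 e4 e5 - 107/125*e2 e3 e4 - 11/50*e2 e3 e5 + 27/50*e2 e4 e5 + 5293/300*e3 e4 e5


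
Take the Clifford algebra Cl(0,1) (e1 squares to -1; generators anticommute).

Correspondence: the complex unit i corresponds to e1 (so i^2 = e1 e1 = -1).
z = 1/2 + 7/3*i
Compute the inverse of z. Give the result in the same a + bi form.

In blades: z = 1/2 + 7/3*e1.
With qbar = 1/2 - 7/3*e1 (scalar fixed, mapped units negated), z qbar = 205/36 (the sum of squared coefficients), so z^-1 = qbar / (205/36) = 18/205 - 84/205*e1; translating back:
Answer: 18/205 - 84/205*i


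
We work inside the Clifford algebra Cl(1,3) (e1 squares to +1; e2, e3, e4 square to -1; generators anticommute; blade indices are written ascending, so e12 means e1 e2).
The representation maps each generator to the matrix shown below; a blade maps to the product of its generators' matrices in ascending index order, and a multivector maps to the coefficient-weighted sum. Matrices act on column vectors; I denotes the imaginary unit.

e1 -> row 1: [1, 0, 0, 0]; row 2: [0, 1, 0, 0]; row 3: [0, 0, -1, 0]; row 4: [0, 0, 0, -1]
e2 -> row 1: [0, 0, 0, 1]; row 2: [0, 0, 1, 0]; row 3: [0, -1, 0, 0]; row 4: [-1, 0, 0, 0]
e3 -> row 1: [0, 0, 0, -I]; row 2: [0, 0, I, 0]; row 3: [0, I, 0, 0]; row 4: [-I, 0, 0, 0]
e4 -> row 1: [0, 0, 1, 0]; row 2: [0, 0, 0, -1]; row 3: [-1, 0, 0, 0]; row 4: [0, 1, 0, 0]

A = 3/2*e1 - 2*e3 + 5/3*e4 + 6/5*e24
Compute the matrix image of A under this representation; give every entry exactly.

Bivector images (products of the table entries): rho(e24) = rho(e2)rho(e4) = row 1: [0, 1, 0, 0]; row 2: [-1, 0, 0, 0]; row 3: [0, 0, 0, 1]; row 4: [0, 0, -1, 0].
M = (3/2)*rho(e1) + (-2)*rho(e3) + (5/3)*rho(e4) + (6/5)*rho(e24), summed entrywise:
Answer: row 1: [3/2, 6/5, 5/3, 2*I]; row 2: [-6/5, 3/2, -2*I, -5/3]; row 3: [-5/3, -2*I, -3/2, 6/5]; row 4: [2*I, 5/3, -6/5, -3/2]


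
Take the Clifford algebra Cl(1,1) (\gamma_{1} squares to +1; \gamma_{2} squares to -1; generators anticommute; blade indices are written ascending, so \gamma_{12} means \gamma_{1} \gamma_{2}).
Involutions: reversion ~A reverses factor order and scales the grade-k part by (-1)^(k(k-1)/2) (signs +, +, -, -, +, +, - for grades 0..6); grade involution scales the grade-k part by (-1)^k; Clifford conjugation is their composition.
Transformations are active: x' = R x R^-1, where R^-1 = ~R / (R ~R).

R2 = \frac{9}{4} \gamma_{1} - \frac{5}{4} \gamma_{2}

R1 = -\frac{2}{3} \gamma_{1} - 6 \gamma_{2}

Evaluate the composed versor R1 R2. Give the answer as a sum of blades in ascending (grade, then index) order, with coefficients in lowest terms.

Distribute over the terms of R1 (each basis-blade product reordered to ascending indices, repeated generators contracted through their squares):
(-\frac{2}{3} \gamma_{1}) R2 = -\frac{3}{2} + \frac{5}{6} \gamma_{12}
(-6 \gamma_{2}) R2 = -\frac{15}{2} + \frac{27}{2} \gamma_{12}
Summing the partial products and collecting blades:
Answer: -9 + \frac{43}{3} \gamma_{12}


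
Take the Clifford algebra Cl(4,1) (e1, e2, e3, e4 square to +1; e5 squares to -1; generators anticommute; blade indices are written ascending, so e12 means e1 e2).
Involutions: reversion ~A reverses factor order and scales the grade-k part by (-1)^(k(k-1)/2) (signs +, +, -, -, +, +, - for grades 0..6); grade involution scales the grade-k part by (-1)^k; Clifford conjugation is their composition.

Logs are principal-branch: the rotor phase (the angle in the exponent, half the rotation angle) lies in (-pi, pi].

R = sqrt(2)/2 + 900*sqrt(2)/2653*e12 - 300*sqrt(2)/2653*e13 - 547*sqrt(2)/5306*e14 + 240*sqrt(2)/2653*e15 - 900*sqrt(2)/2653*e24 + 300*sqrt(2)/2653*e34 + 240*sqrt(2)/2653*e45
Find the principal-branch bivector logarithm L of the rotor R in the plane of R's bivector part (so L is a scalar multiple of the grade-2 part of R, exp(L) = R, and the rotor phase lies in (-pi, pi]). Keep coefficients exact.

The scalar part of R is sqrt(2)/2, which fixes the principal-branch rotor phase; the unit plane is then the bivector part divided by the sine of that phase, and L is that plane scaled by the phase.
Concretely: cos(phase) = sqrt(2)/2 gives phase = ±pi/4, and since phase/sin(phase) is even the sign is immaterial: L = (phase/sin(phase)) * <R>_2 = (sqrt(2)*pi/4) * <R>_2.
Answer: 450*pi/2653*e12 - 150*pi/2653*e13 - 547*pi/10612*e14 + 120*pi/2653*e15 - 450*pi/2653*e24 + 150*pi/2653*e34 + 120*pi/2653*e45


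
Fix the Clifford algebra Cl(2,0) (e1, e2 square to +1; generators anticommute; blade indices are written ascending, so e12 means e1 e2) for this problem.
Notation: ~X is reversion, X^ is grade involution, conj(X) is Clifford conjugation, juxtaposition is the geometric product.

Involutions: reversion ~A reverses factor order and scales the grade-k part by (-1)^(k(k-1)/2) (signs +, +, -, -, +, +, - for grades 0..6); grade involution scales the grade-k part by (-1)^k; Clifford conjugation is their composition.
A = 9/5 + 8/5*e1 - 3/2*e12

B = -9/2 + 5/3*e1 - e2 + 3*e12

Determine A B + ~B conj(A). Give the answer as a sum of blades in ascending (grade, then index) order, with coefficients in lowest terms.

first term: -14/15 - 27/10*e1 + 11/2*e2 + 211/20*e12
second term: -94/15 + 117/10*e1 - 41/10*e2 - 55/4*e12
Answer: -36/5 + 9*e1 + 7/5*e2 - 16/5*e12


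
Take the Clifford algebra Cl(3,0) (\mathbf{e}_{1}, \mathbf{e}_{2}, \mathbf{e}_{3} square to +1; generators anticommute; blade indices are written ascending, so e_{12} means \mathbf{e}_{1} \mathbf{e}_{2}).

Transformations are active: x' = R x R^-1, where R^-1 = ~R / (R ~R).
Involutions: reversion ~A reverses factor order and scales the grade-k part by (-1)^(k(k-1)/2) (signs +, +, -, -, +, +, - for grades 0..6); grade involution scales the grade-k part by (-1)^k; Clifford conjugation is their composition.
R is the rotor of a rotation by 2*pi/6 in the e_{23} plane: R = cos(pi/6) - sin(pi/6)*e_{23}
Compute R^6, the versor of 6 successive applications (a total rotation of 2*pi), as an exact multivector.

Because a rotor carries half the rotation angle, composing 6 copies of this e_{23}-plane rotor multiplies the phase: 6*(pi/6) = \pi, hence R^6 = cos(\pi) - sin(\pi)*e_{23}.
cos(\pi) = -1 and sin(\pi) = 0, so R^6 = -1. The total rotation 2*pi is 1 full turn, so every vector returns to itself, yet the rotor is -1, on the OTHER sheet of the double cover (an odd number of 2*pi turns).
Answer: -1


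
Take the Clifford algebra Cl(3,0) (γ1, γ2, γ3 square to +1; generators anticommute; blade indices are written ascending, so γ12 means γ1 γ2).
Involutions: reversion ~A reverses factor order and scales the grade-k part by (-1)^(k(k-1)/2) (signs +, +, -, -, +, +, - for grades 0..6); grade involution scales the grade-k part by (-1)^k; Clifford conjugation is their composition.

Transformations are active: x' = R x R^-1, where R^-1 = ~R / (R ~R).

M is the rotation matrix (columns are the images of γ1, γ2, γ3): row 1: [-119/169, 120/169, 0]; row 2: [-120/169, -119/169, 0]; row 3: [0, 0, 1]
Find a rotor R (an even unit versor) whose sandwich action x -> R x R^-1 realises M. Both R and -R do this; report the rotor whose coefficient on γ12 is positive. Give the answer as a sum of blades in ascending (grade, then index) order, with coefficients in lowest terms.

Method: write R = a + b12*γ12 + b13*γ13 + b23*γ23 with a^2 + b12^2 + b13^2 + b23^2 = 1 (so R^-1 = ~R). Expanding the columns R e_j ~R gives tr M = 4a^2 - 1 and, from the antisymmetric part, M21 - M12 = -4a*b12, M13 - M31 = 4a*b13, M32 - M23 = -4a*b23.
Here tr M = -69/169, so a^2 = (1 + tr M)/4 = 25/169 and a = ±5/13. Taking a = 5/13: M21 - M12 = -240/169, M13 - M31 = 0, M32 - M23 = 0, giving b12 = 12/13, b13 = 0, b23 = 0, i.e. R = 5/13 + 12/13*γ12.
Its γ12 coefficient is already positive.
Answer: 5/13 + 12/13*γ12. Note: both R and -R realise this M (trace -69/169); the covering map identifies them, and the γ12-coefficient sign is the tie-breaker.


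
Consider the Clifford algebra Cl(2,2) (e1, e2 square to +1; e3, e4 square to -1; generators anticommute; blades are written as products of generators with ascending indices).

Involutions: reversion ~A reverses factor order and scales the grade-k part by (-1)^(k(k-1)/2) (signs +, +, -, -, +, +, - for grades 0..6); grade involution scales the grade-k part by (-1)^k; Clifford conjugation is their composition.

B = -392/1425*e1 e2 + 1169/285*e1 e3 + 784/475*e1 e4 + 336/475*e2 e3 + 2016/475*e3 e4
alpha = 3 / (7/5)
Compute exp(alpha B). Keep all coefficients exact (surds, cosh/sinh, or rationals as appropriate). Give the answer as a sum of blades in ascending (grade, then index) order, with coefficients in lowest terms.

B^2 term by term: the squares give (-392/1425)^2*(e1 e2)^2 + (1169/285)^2*(e1 e3)^2 + (784/475)^2*(e1 e4)^2 + (336/475)^2*(e2 e3)^2 + (2016/475)^2*(e3 e4)^2 = 153664/2030625*(-1) + 1366561/81225*(+1) + 614656/225625*(+1) + 112896/225625*(+1) + 4064256/225625*(-1) = 49/25 (each basis 2-blade squares to minus the product of its generators' squares); cross terms between blades sharing an index anticommute and cancel; the commuting (index-disjoint) pairs give grade-4 terms 2*c*c'*(blade product), which cancel blade by blade — e1 e2 e3 e4: -526848/225625 + 526848/225625 = 0 — confirming B is simple. So B^2 = 49/25.
B^2 = 49/25 — the series telescopes hyperbolically here: l = 7/5, alpha*l = 3, so exp(alpha B) = cosh(3) + (sinh(3)/(7/5))*B = cosh(3) + (5*sinh(3)/7)*B.
Answer: cosh(3) - 56*sinh(3)/285*e1 e2 + 167*sinh(3)/57*e1 e3 + 112*sinh(3)/95*e1 e4 + 48*sinh(3)/95*e2 e3 + 288*sinh(3)/95*e3 e4


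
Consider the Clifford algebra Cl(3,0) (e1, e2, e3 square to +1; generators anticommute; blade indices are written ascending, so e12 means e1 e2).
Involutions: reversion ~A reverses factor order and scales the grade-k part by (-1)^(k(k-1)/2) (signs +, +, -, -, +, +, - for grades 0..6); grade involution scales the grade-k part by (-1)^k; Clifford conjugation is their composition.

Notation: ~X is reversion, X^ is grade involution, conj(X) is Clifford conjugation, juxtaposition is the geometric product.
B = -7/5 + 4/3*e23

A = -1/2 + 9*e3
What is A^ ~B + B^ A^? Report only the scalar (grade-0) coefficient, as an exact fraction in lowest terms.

first term: 7/10 - 12*e2 + 63/5*e3 + 2/3*e23
second term: 7/10 - 12*e2 + 63/5*e3 - 2/3*e23
Answer: 7/5


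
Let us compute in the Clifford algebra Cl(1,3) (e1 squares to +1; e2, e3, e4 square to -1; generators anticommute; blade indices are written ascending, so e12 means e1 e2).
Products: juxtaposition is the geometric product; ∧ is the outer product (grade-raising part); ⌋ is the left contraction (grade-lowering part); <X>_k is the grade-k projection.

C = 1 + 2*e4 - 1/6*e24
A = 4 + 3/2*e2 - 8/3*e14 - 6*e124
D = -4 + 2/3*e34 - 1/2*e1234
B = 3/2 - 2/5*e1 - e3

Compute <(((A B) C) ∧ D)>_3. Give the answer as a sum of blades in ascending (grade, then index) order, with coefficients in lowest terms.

step 1: 6 - 8/5*e1 + 9/4*e2 - 4*e3 - 16/15*e4 + 3/5*e12 - 4*e14 - 3/2*e23 + 12/5*e24 - 9*e124 - 8/3*e134 - 6*e1234
step 2: 128/15 + 49/10*e1 - 427/180*e2 - 4*e3 + 1357/120*e4 + 289/15*e12 + 19/3*e13 - 71/10*e14 - 3/2*e23 + 59/10*e24 - 31/4*e34 + 104/9*e123 - 113/15*e124 - 8/3*e134 - 11/3*e234 - 6*e1234
step 3: -512/15 - 98/5*e1 + 427/45*e2 + 16*e3 - 1357/30*e4 - 1156/15*e12 - 76/3*e13 + 142/5*e14 + 6*e23 - 118/5*e24 + 1651/45*e34 - 416/9*e123 + 452/15*e124 + 209/15*e134 + 3533/270*e234 + 1466/45*e1234
step 4: -416/9*e123 + 452/15*e124 + 209/15*e134 + 3533/270*e234
Answer: -416/9*e123 + 452/15*e124 + 209/15*e134 + 3533/270*e234


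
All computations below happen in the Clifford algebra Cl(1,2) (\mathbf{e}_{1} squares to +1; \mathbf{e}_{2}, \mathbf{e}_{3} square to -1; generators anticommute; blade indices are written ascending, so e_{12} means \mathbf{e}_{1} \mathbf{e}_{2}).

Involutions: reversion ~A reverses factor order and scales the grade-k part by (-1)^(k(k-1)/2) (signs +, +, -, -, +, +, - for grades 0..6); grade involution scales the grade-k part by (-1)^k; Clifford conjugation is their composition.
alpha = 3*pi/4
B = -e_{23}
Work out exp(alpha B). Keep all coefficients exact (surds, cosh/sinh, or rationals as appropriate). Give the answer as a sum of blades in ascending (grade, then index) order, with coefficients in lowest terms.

B^2 = (-1)^2*(e_{23})^2 = 1*(-1) = -1 (a basis 2-blade squares to minus the product of its generators' squares).
B^2 = -1 — circular case — the even/odd split gives cos and sin: l = 1, alpha*l = \frac{3 \pi}{4}, so exp(alpha B) = cos(\frac{3 \pi}{4}) + (sin(\frac{3 \pi}{4})/1)*B = - \frac{\sqrt{2}}{2} + (\frac{\sqrt{2}}{2})*B.
Answer: - \frac{\sqrt{2}}{2} - \frac{\sqrt{2}}{2} e_{23}


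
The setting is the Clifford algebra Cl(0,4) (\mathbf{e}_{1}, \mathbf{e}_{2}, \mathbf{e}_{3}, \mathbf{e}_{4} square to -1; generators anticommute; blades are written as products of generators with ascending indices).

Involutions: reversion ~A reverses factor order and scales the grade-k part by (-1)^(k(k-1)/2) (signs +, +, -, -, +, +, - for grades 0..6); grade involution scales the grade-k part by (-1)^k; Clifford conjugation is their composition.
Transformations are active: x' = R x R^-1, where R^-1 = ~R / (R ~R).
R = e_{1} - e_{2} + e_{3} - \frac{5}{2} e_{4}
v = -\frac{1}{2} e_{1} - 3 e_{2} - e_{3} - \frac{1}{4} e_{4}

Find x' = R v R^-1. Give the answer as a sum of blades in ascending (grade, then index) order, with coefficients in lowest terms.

~R = e_{1} - e_{2} + e_{3} - \frac{5}{2} e_{4}, and R ~R = -\frac{37}{4}, so R^-1 = ~R / (-\frac{37}{4}).
R v = -\frac{17}{8} - \frac{7}{2} e_{1} e_{2} - \frac{1}{2} e_{1} e_{3} - \frac{3}{2} e_{1} e_{4} + 4 e_{2} e_{3} - \frac{29}{4} e_{2} e_{4} - \frac{11}{4} e_{3} e_{4}
Answer: \frac{71}{74} e_{1} + \frac{94}{37} e_{2} + \frac{54}{37} e_{3} - \frac{133}{148} e_{4}


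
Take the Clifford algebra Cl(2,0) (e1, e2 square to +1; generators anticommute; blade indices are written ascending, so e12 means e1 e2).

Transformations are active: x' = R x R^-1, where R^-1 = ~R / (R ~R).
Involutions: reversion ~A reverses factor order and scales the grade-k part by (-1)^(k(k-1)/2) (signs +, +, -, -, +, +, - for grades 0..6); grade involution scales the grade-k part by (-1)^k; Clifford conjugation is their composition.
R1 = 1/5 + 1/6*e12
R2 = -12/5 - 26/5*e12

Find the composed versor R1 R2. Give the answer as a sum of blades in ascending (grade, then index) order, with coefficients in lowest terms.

Distribute over the terms of R1 (each basis-blade product reordered to ascending indices, repeated generators contracted through their squares):
(1/5) R2 = -12/25 - 26/25*e12
(1/6*e12) R2 = 13/15 - 2/5*e12
Summing the partial products and collecting blades:
Answer: 29/75 - 36/25*e12


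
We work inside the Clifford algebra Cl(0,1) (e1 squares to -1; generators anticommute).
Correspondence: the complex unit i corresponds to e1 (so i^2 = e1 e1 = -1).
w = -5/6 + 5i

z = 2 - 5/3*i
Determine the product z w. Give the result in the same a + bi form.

In blades: z = 2 - 5/3*e1, w = -5/6 + 5*e1.
Distribute z over w term by term (generator squares from the signature, products reordered to ascending indices): (2)*w = -5/3 + 10*e1; (-5/3*e1)*w = 25/3 + 25/18*e1.
Sum: 20/3 + 205/18*e1; translating back through the correspondence:
Answer: 20/3 + 205/18*i


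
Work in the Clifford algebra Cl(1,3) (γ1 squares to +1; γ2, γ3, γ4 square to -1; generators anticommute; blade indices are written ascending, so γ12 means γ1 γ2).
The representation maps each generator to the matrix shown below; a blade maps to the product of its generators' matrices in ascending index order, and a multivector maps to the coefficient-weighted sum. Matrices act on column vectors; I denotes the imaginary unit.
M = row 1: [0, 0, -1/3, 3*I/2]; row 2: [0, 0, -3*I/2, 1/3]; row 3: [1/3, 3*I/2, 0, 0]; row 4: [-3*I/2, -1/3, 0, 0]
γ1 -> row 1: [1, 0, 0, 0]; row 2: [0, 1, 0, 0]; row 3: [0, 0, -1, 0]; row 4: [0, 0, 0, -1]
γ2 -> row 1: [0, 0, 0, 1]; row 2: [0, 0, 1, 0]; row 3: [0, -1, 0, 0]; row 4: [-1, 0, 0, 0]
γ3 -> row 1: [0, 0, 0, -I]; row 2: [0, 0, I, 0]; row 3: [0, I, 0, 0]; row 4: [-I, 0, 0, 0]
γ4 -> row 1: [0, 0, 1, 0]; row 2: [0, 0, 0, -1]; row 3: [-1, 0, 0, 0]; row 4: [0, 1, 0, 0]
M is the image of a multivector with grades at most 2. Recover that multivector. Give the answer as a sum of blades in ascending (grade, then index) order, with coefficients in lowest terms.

Method: the blade images are trace-orthogonal — tr(rho(e_A) rho(e_B)^-1) = 4 if A = B and 0 otherwise — and rho(e_A)^-1 = (e_A)^2 * rho(e_A) with (e_A)^2 = +1 or -1, so the coefficient of e_A in the preimage is (e_A)^2 * tr(M rho(e_A))/4.
Nonzero projections over blades of grade <= 2: γ4: (γ4)^2 = -1, tr(M rho(γ4)) = 4/3, coefficient -1/3; γ13: (γ13)^2 = +1, tr(M rho(γ13)) = -6, coefficient -3/2. Every other blade of grade <= 2 projects to 0.
Answer: -1/3*γ4 - 3/2*γ13


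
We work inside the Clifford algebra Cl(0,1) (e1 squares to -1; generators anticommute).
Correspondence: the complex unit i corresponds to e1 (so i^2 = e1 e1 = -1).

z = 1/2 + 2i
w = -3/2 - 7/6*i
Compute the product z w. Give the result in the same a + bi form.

In blades: z = 1/2 + 2*e1, w = -3/2 - 7/6*e1.
Distribute z over w term by term (generator squares from the signature, products reordered to ascending indices): (1/2)*w = -3/4 - 7/12*e1; (2*e1)*w = 7/3 - 3*e1.
Sum: 19/12 - 43/12*e1; translating back through the correspondence:
Answer: 19/12 - 43/12*i


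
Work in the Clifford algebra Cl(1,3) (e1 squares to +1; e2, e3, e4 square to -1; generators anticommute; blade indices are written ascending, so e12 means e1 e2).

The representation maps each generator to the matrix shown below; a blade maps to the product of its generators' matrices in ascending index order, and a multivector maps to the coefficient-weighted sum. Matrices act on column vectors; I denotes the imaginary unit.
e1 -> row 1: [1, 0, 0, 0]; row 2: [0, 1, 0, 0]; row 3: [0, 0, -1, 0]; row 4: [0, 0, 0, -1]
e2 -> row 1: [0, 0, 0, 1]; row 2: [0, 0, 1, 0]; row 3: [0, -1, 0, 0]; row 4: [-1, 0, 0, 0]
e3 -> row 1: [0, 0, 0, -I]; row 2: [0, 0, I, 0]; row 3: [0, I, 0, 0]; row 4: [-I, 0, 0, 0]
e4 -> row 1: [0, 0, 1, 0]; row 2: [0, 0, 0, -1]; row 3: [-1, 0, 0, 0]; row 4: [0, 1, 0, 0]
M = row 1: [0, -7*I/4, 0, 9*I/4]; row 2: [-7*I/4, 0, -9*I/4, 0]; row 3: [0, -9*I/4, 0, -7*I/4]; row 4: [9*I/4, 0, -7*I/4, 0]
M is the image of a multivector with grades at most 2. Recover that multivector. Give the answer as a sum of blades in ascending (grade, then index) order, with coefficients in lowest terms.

Method: the blade images are trace-orthogonal — tr(rho(e_A) rho(e_B)^-1) = 4 if A = B and 0 otherwise — and rho(e_A)^-1 = (e_A)^2 * rho(e_A) with (e_A)^2 = +1 or -1, so the coefficient of e_A in the preimage is (e_A)^2 * tr(M rho(e_A))/4.
Nonzero projections over blades of grade <= 2: e3: (e3)^2 = -1, tr(M rho(e3)) = 9, coefficient -9/4; e34: (e34)^2 = -1, tr(M rho(e34)) = -7, coefficient 7/4. Every other blade of grade <= 2 projects to 0.
Answer: -9/4*e3 + 7/4*e34


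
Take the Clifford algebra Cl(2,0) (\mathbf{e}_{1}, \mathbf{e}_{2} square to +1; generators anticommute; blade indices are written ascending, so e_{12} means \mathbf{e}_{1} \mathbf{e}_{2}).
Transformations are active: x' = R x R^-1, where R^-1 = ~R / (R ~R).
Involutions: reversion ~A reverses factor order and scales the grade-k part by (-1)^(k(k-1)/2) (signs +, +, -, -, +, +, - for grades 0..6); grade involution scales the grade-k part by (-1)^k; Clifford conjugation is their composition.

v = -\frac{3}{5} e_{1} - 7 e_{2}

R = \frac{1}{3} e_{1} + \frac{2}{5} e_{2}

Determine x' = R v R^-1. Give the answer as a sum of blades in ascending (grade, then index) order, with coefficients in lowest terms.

~R = \frac{1}{3} e_{1} + \frac{2}{5} e_{2}, and R ~R = \frac{61}{225}, so R^-1 = ~R / (\frac{61}{225}).
R v = -3 - \frac{157}{75} e_{12}
Answer: -\frac{2067}{305} e_{1} - \frac{113}{61} e_{2}


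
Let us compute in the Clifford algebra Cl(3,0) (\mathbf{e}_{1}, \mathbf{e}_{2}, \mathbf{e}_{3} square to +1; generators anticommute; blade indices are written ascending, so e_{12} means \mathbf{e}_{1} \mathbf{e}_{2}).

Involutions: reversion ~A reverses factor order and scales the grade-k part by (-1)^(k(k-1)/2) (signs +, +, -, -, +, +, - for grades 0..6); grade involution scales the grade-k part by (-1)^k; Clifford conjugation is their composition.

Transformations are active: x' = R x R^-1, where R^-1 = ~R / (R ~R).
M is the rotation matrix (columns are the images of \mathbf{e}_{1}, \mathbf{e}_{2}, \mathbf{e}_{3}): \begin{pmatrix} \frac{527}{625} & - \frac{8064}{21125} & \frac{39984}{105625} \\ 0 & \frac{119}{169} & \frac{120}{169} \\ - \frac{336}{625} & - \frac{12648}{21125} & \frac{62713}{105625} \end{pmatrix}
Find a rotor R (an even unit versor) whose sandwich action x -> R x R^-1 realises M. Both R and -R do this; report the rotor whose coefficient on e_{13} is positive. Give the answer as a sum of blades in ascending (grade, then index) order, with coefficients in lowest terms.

Method: write R = a + b12*e_{12} + b13*e_{13} + b23*e_{23} with a^2 + b12^2 + b13^2 + b23^2 = 1 (so R^-1 = ~R). Expanding the columns R e_j ~R gives tr M = 4a^2 - 1 and, from the antisymmetric part, M21 - M12 = -4a*b12, M13 - M31 = 4a*b13, M32 - M23 = -4a*b23.
Here tr M = \frac{226151}{105625}, so a^2 = (1 + tr M)/4 = \frac{82944}{105625} and a = ±\frac{288}{325}. Taking a = \frac{288}{325}: M21 - M12 = \frac{8064}{21125}, M13 - M31 = \frac{96768}{105625}, M32 - M23 = -\frac{27648}{21125}, giving b12 = -\frac{7}{65}, b13 = \frac{84}{325}, b23 = \frac{24}{65}, i.e. R = \frac{288}{325} - \frac{7}{65} e_{12} + \frac{84}{325} e_{13} + \frac{24}{65} e_{23}.
Its e_{13} coefficient is already positive.
Answer: \frac{288}{325} - \frac{7}{65} e_{12} + \frac{84}{325} e_{13} + \frac{24}{65} e_{23}. Sheet selection: the two-to-one cover makes ±R indistinguishable at the matrix level (trace \frac{226151}{105625}), so uniqueness comes from the required sign on e_{13}.
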